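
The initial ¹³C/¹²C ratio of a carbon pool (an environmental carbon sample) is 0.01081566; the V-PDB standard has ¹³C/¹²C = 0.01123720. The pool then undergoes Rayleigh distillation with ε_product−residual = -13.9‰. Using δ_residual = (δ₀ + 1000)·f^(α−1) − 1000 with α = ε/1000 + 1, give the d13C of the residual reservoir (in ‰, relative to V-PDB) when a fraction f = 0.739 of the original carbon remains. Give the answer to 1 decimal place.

δ₀ = (0.01081566/0.01123720 − 1)×1000 = (0.962487 − 1)×1000 = -37.513‰
α − 1 = ε/1000 = -0.0139
f^(α−1) = 0.739^(-0.0139) = 1.004213
δ_res = (-37.513 + 1000) × 1.004213 − 1000 = 966.542 − 1000 = -33.46‰

-33.5‰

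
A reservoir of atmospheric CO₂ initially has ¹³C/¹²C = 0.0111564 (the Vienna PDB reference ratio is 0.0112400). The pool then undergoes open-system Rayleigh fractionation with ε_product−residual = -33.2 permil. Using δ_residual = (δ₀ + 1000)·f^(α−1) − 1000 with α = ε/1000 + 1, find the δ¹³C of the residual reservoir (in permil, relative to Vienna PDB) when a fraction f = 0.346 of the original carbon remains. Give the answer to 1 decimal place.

28.2 permil

δ₀ = (0.0111564/0.0112400 − 1)×1000 = (0.992562 − 1)×1000 = -7.438 permil
α − 1 = ε/1000 = -0.0332
f^(α−1) = 0.346^(-0.0332) = 1.035864
δ_res = (-7.438 + 1000) × 1.035864 − 1000 = 1028.159 − 1000 = 28.16 permil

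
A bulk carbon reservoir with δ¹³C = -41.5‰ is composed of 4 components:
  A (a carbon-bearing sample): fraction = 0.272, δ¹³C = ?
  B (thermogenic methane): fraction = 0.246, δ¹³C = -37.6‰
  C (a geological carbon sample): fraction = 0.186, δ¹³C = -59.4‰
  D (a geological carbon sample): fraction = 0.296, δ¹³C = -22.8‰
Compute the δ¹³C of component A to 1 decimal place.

Isotope mass balance: δ_bulk = Σ fᵢ·δᵢ.
-41.5 = 0.272×δ_A + 0.246×(-37.6) + 0.186×(-59.4) + 0.296×(-22.8)
0.272·δ_A = -41.5 − (-27.047) = -14.453
δ_A = -14.453 / 0.272 = -53.14‰

-53.1‰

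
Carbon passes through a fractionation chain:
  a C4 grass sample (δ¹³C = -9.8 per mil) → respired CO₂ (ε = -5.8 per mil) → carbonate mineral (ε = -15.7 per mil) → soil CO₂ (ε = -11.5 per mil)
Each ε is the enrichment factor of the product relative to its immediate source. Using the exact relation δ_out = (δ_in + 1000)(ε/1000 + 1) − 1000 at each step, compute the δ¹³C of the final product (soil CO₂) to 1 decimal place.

step 1: δ = (-9.80 + 1000)·(-5.8/1000 + 1) − 1000 = -15.54 per mil
step 2: δ = (-15.54 + 1000)·(-15.7/1000 + 1) − 1000 = -31.00 per mil
step 3: δ = (-31.00 + 1000)·(-11.5/1000 + 1) − 1000 = -42.14 per mil

-42.1 per mil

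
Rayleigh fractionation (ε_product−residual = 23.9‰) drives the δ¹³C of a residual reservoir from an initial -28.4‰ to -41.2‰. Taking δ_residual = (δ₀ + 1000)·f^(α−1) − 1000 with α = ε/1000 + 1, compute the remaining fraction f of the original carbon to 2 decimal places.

0.57

α − 1 = ε/1000 = 0.0239
(δ_res + 1000)/(δ₀ + 1000) = (-41.2 + 1000)/(-28.4 + 1000) = 958.8/971.6 = 0.986826
f = 0.986826^(1/0.0239) = exp(ln(0.986826)/0.0239) = exp(-0.01326/0.0239)
f = exp(-0.5549) = 0.5741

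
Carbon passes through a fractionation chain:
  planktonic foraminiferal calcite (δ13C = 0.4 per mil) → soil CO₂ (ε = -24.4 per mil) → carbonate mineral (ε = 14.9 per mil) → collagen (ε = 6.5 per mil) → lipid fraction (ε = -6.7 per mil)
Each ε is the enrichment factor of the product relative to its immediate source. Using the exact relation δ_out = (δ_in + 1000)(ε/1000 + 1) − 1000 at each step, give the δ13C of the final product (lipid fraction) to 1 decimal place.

step 1: δ = (0.40 + 1000)·(-24.4/1000 + 1) − 1000 = -24.01 per mil
step 2: δ = (-24.01 + 1000)·(14.9/1000 + 1) − 1000 = -9.47 per mil
step 3: δ = (-9.47 + 1000)·(6.5/1000 + 1) − 1000 = -3.03 per mil
step 4: δ = (-3.03 + 1000)·(-6.7/1000 + 1) − 1000 = -9.71 per mil

-9.7 per mil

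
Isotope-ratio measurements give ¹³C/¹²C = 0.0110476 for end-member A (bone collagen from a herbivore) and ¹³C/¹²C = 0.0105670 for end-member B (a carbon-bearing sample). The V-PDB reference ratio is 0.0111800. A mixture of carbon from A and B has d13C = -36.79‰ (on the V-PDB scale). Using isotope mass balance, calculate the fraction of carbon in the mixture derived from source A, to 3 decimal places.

0.420

δ_A = (0.0110476/0.0111800 − 1)×1000 = (0.988157 − 1)×1000 = -11.843‰
δ_B = (0.0105670/0.0111800 − 1)×1000 = (0.945170 − 1)×1000 = -54.830‰
f_A = (δ_mix − δ_B)/(δ_A − δ_B) = (-36.79 − (-54.830))/(-11.843 − (-54.830))
f_A = 18.040 / 42.987 = 0.4197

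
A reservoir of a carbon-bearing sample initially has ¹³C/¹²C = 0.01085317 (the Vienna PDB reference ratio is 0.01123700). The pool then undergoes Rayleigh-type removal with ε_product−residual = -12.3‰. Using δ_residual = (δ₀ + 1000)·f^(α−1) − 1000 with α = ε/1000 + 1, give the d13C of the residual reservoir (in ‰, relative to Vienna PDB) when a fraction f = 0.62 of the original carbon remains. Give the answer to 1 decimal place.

-28.5‰

δ₀ = (0.01085317/0.01123700 − 1)×1000 = (0.965842 − 1)×1000 = -34.158‰
α − 1 = ε/1000 = -0.0123
f^(α−1) = 0.62^(-0.0123) = 1.005897
δ_res = (-34.158 + 1000) × 1.005897 − 1000 = 971.538 − 1000 = -28.46‰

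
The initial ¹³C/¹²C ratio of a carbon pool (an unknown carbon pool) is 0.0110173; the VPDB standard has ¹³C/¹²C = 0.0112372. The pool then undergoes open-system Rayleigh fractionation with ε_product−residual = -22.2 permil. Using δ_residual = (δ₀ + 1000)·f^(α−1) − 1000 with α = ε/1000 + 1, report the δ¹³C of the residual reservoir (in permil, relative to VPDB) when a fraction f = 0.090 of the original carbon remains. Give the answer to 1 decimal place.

δ₀ = (0.0110173/0.0112372 − 1)×1000 = (0.980431 − 1)×1000 = -19.569 permil
α − 1 = ε/1000 = -0.0222
f^(α−1) = 0.090^(-0.0222) = 1.054911
δ_res = (-19.569 + 1000) × 1.054911 − 1000 = 1034.268 − 1000 = 34.27 permil

34.3 permil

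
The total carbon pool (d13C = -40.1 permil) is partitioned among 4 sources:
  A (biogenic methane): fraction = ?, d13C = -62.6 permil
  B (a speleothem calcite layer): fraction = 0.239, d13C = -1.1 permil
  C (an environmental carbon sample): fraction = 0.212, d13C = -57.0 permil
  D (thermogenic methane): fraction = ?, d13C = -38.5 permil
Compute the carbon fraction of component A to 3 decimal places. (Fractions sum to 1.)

0.275

Let f_A and f_D be the unknown fractions; fractions sum to 1 so f_A + f_D = 0.549.
Mass balance: Σ fᵢ·δᵢ = δ_bulk ⇒ f_A·(-62.6) + f_D·(-38.5) = -40.1 − (-12.347) = -27.753
Substitute f_D = 0.549 − f_A:
f_A·(-62.6 − -38.5) = -27.753 − 0.549×(-38.5) = -6.617
f_A = -6.617 / -24.1 = 0.2745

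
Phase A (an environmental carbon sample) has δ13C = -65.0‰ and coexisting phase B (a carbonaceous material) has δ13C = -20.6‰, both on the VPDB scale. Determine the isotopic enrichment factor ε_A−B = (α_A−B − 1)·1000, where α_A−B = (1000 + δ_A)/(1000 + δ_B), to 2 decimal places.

α_A−B = (1000 + -65.0) / (1000 + -20.6) = 935.0 / 979.4 = 0.954666
ε_A−B = (0.954666 − 1) × 1000 = -45.334‰
(The approximation ε ≈ δ_A − δ_B would give -44.4‰.)

-45.33‰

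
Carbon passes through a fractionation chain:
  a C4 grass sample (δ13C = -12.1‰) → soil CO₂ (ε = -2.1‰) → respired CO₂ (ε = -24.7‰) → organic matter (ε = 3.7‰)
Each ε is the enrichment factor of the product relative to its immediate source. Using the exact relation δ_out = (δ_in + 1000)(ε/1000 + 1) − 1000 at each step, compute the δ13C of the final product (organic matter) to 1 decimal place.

-35.0‰

step 1: δ = (-12.10 + 1000)·(-2.1/1000 + 1) − 1000 = -14.17‰
step 2: δ = (-14.17 + 1000)·(-24.7/1000 + 1) − 1000 = -38.52‰
step 3: δ = (-38.52 + 1000)·(3.7/1000 + 1) − 1000 = -34.97‰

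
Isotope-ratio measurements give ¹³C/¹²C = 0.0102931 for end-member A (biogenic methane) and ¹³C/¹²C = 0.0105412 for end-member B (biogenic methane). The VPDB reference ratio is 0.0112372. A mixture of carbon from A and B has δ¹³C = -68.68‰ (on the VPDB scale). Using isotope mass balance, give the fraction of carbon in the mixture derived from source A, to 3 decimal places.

0.305

δ_A = (0.0102931/0.0112372 − 1)×1000 = (0.915984 − 1)×1000 = -84.016‰
δ_B = (0.0105412/0.0112372 − 1)×1000 = (0.938063 − 1)×1000 = -61.937‰
f_A = (δ_mix − δ_B)/(δ_A − δ_B) = (-68.68 − (-61.937))/(-84.016 − (-61.937))
f_A = -6.743 / -22.078 = 0.3054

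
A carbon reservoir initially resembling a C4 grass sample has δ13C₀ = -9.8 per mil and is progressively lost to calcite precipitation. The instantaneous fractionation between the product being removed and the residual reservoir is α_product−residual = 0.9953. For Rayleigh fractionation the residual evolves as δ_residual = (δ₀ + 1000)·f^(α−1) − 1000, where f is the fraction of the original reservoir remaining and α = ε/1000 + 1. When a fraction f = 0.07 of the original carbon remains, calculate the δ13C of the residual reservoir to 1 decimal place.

Rayleigh residual: δ_res = (δ₀ + 1000)·f^(α−1) − 1000
α − 1 = -0.00470
f^(α−1) = 0.07^(-0.00470) = 1.012577
δ_res = (-9.8 + 1000) × 1.012577 − 1000 = 1002.654 − 1000 = 2.65 per mil

2.7 per mil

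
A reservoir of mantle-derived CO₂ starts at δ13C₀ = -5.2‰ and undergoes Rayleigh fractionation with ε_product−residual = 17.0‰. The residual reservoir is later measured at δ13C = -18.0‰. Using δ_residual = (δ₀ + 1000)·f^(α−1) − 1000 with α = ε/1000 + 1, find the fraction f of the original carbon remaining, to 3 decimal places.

α − 1 = ε/1000 = 0.0170
(δ_res + 1000)/(δ₀ + 1000) = (-18.0 + 1000)/(-5.2 + 1000) = 982.0/994.8 = 0.987133
f = 0.987133^(1/0.0170) = exp(ln(0.987133)/0.0170) = exp(-0.01295/0.0170)
f = exp(-0.7618) = 0.4668

0.467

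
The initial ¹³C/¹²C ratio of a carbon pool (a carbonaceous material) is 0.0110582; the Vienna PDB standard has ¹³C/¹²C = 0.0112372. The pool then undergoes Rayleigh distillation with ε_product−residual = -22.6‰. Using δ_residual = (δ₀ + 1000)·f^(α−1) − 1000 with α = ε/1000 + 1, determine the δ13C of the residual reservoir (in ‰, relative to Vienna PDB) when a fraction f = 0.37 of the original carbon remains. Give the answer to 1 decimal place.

δ₀ = (0.0110582/0.0112372 − 1)×1000 = (0.984071 − 1)×1000 = -15.929‰
α − 1 = ε/1000 = -0.0226
f^(α−1) = 0.37^(-0.0226) = 1.022724
δ_res = (-15.929 + 1000) × 1.022724 − 1000 = 1006.433 − 1000 = 6.43‰

6.4‰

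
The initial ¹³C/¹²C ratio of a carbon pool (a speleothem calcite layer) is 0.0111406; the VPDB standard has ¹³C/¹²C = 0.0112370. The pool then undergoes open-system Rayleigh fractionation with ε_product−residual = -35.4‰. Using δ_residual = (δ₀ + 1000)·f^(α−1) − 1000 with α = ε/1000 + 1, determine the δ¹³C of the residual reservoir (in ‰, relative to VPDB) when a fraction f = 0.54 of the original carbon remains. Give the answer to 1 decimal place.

δ₀ = (0.0111406/0.0112370 − 1)×1000 = (0.991421 − 1)×1000 = -8.579‰
α − 1 = ε/1000 = -0.0354
f^(α−1) = 0.54^(-0.0354) = 1.022053
δ_res = (-8.579 + 1000) × 1.022053 − 1000 = 1013.285 − 1000 = 13.28‰

13.3‰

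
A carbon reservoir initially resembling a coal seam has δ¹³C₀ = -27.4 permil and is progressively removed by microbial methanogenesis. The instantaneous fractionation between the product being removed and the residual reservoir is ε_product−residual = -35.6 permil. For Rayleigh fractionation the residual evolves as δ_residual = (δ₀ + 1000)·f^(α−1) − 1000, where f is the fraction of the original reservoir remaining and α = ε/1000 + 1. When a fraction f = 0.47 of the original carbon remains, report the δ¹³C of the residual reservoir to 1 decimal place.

-0.9 permil

Rayleigh residual: δ_res = (δ₀ + 1000)·f^(α−1) − 1000
α = ε/1000 + 1 = 0.96440, so α − 1 = -0.03560
f^(α−1) = 0.47^(-0.03560) = 1.027243
δ_res = (-27.4 + 1000) × 1.027243 − 1000 = 999.097 − 1000 = -0.90 permil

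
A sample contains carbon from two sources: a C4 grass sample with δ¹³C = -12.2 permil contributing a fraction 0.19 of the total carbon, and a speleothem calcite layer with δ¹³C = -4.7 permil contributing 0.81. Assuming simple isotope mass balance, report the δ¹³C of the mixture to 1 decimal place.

-6.1 permil

δ_mix = f_A·δ_A + f_B·δ_B
δ_mix = 0.19 × (-12.2) + 0.81 × (-4.7)
δ_mix = -2.32 + -3.81 = -6.12 permil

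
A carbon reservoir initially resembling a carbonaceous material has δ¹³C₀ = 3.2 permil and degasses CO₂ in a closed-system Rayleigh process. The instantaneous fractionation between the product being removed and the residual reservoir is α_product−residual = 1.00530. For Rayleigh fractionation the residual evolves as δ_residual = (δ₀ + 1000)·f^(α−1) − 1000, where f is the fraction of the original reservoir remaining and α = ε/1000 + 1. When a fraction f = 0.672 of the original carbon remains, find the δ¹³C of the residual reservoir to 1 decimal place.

Rayleigh residual: δ_res = (δ₀ + 1000)·f^(α−1) − 1000
α − 1 = 0.00530
f^(α−1) = 0.672^(0.00530) = 0.997895
δ_res = (3.2 + 1000) × 0.997895 − 1000 = 1001.089 − 1000 = 1.09 permil

1.1 permil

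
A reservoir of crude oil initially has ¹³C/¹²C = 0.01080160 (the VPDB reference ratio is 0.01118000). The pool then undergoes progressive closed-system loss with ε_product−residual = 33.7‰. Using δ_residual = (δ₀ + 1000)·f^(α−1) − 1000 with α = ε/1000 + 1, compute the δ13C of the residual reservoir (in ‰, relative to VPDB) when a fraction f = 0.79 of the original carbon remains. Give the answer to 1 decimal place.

-41.5‰

δ₀ = (0.01080160/0.01118000 − 1)×1000 = (0.966154 − 1)×1000 = -33.846‰
α − 1 = ε/1000 = 0.0337
f^(α−1) = 0.79^(0.0337) = 0.992088
δ_res = (-33.846 + 1000) × 0.992088 − 1000 = 958.509 − 1000 = -41.49‰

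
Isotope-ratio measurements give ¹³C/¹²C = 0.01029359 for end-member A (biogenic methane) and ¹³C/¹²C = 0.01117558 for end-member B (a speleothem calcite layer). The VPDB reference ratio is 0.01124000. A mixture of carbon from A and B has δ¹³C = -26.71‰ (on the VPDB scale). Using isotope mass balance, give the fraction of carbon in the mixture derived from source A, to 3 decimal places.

0.267

δ_A = (0.01029359/0.01124000 − 1)×1000 = (0.915800 − 1)×1000 = -84.200‰
δ_B = (0.01117558/0.01124000 − 1)×1000 = (0.994269 − 1)×1000 = -5.731‰
f_A = (δ_mix − δ_B)/(δ_A − δ_B) = (-26.71 − (-5.731))/(-84.200 − (-5.731))
f_A = -20.979 / -78.469 = 0.2674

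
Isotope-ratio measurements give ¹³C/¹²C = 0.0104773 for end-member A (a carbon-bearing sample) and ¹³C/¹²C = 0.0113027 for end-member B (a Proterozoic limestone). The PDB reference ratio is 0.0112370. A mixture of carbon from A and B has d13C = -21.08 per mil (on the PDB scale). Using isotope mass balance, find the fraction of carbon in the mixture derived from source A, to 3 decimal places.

δ_A = (0.0104773/0.0112370 − 1)×1000 = (0.932393 − 1)×1000 = -67.607 per mil
δ_B = (0.0113027/0.0112370 − 1)×1000 = (1.005847 − 1)×1000 = 5.847 per mil
f_A = (δ_mix − δ_B)/(δ_A − δ_B) = (-21.08 − (5.847))/(-67.607 − (5.847))
f_A = -26.927 / -73.454 = 0.3666

0.367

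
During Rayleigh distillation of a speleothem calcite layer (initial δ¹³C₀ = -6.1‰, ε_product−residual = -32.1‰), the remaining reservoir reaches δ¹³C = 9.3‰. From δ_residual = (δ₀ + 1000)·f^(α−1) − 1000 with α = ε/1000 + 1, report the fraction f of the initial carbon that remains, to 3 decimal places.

α − 1 = ε/1000 = -0.0321
(δ_res + 1000)/(δ₀ + 1000) = (9.3 + 1000)/(-6.1 + 1000) = 1009.3/993.9 = 1.015495
f = 1.015495^(1/-0.0321) = exp(ln(1.015495)/-0.0321) = exp(0.01538/-0.0321)
f = exp(-0.4790) = 0.6194

0.619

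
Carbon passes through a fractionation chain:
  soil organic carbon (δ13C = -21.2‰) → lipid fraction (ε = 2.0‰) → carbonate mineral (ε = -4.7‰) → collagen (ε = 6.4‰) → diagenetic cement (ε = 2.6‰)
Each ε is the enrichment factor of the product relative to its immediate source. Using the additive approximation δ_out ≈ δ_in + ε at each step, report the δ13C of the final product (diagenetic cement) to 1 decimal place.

-14.9‰

step 1: δ ≈ -21.2 + (2.0) = -19.2‰
step 2: δ ≈ -19.2 + (-4.7) = -23.9‰
step 3: δ ≈ -23.9 + (6.4) = -17.5‰
step 4: δ ≈ -17.5 + (2.6) = -14.9‰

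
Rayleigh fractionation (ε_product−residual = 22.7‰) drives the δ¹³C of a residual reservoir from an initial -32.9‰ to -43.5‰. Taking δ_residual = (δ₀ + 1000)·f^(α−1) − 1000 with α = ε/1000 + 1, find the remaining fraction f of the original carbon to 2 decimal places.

α − 1 = ε/1000 = 0.0227
(δ_res + 1000)/(δ₀ + 1000) = (-43.5 + 1000)/(-32.9 + 1000) = 956.5/967.1 = 0.989039
f = 0.989039^(1/0.0227) = exp(ln(0.989039)/0.0227) = exp(-0.01102/0.0227)
f = exp(-0.4855) = 0.6154

0.62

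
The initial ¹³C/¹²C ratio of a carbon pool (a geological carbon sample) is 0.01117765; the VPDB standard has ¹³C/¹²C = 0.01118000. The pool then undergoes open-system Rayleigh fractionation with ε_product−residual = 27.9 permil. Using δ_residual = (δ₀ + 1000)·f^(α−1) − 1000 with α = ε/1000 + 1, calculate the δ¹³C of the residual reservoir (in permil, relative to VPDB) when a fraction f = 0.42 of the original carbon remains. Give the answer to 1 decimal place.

-24.1 permil

δ₀ = (0.01117765/0.01118000 − 1)×1000 = (0.999790 − 1)×1000 = -0.210 permil
α − 1 = ε/1000 = 0.0279
f^(α−1) = 0.42^(0.0279) = 0.976087
δ_res = (-0.210 + 1000) × 0.976087 − 1000 = 975.882 − 1000 = -24.12 permil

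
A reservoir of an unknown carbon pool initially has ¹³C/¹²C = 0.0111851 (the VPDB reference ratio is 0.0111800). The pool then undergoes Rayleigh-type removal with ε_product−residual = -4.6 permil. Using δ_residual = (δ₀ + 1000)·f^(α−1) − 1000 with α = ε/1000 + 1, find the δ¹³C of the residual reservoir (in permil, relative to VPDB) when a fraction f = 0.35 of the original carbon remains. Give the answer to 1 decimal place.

5.3 permil

δ₀ = (0.0111851/0.0111800 − 1)×1000 = (1.000456 − 1)×1000 = 0.456 permil
α − 1 = ε/1000 = -0.0046
f^(α−1) = 0.35^(-0.0046) = 1.004841
δ_res = (0.456 + 1000) × 1.004841 − 1000 = 1005.299 − 1000 = 5.30 permil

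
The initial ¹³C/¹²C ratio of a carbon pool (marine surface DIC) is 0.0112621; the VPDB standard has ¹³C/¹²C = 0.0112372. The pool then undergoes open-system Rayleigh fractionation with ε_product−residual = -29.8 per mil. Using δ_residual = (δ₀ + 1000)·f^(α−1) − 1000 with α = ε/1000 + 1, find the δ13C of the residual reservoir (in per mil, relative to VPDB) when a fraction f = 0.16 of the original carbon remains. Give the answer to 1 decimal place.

58.5 per mil

δ₀ = (0.0112621/0.0112372 − 1)×1000 = (1.002216 − 1)×1000 = 2.216 per mil
α − 1 = ε/1000 = -0.0298
f^(α−1) = 0.16^(-0.0298) = 1.056130
δ_res = (2.216 + 1000) × 1.056130 − 1000 = 1058.470 − 1000 = 58.47 per mil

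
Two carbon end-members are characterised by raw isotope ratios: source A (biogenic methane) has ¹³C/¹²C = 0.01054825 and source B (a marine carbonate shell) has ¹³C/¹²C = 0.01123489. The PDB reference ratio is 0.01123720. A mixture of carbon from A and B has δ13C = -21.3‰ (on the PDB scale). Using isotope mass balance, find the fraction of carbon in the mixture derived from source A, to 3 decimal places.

0.345

δ_A = (0.01054825/0.01123720 − 1)×1000 = (0.938690 − 1)×1000 = -61.310‰
δ_B = (0.01123489/0.01123720 − 1)×1000 = (0.999794 − 1)×1000 = -0.206‰
f_A = (δ_mix − δ_B)/(δ_A − δ_B) = (-21.3 − (-0.206))/(-61.310 − (-0.206))
f_A = -21.094 / -61.104 = 0.3452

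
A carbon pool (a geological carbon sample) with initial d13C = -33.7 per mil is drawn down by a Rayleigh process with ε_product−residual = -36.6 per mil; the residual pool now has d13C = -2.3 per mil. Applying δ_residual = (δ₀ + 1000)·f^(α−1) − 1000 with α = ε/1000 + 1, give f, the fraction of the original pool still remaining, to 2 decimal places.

0.42

α − 1 = ε/1000 = -0.0366
(δ_res + 1000)/(δ₀ + 1000) = (-2.3 + 1000)/(-33.7 + 1000) = 997.7/966.3 = 1.032495
f = 1.032495^(1/-0.0366) = exp(ln(1.032495)/-0.0366) = exp(0.03198/-0.0366)
f = exp(-0.8737) = 0.4174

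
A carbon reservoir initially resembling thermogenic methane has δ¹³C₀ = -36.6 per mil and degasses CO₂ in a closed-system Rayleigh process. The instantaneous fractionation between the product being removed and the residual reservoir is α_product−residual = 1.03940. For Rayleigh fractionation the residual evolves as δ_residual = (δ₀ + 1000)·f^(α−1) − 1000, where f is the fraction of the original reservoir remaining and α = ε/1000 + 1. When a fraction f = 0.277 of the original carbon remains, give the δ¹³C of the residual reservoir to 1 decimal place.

-84.1 per mil

Rayleigh residual: δ_res = (δ₀ + 1000)·f^(α−1) − 1000
α − 1 = 0.03940
f^(α−1) = 0.277^(0.03940) = 0.950679
δ_res = (-36.6 + 1000) × 0.950679 − 1000 = 915.884 − 1000 = -84.12 per mil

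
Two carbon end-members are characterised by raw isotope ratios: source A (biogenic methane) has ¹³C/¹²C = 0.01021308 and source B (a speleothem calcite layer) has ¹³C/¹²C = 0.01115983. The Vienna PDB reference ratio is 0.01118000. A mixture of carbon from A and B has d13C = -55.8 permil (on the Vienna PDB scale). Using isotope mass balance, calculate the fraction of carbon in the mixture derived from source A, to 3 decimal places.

0.638

δ_A = (0.01021308/0.01118000 − 1)×1000 = (0.913513 − 1)×1000 = -86.487 permil
δ_B = (0.01115983/0.01118000 − 1)×1000 = (0.998196 − 1)×1000 = -1.804 permil
f_A = (δ_mix − δ_B)/(δ_A − δ_B) = (-55.8 − (-1.804))/(-86.487 − (-1.804))
f_A = -53.996 / -84.682 = 0.6376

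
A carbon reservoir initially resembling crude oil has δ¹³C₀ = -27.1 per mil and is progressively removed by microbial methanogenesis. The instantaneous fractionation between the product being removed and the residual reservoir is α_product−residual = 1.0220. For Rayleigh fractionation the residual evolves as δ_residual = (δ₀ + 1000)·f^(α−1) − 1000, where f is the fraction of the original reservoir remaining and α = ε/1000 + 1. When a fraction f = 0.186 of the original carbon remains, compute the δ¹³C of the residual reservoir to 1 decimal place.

Rayleigh residual: δ_res = (δ₀ + 1000)·f^(α−1) − 1000
α − 1 = 0.02200
f^(α−1) = 0.186^(0.02200) = 0.963672
δ_res = (-27.1 + 1000) × 0.963672 − 1000 = 937.557 − 1000 = -62.44 per mil

-62.4 per mil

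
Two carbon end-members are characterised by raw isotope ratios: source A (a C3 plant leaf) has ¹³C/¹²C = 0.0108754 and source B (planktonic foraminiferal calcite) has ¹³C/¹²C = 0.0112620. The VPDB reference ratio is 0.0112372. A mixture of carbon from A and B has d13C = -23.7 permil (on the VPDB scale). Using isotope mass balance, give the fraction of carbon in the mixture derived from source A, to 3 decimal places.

0.753

δ_A = (0.0108754/0.0112372 − 1)×1000 = (0.967803 − 1)×1000 = -32.197 permil
δ_B = (0.0112620/0.0112372 − 1)×1000 = (1.002207 − 1)×1000 = 2.207 permil
f_A = (δ_mix − δ_B)/(δ_A − δ_B) = (-23.7 − (2.207))/(-32.197 − (2.207))
f_A = -25.907 / -34.404 = 0.7530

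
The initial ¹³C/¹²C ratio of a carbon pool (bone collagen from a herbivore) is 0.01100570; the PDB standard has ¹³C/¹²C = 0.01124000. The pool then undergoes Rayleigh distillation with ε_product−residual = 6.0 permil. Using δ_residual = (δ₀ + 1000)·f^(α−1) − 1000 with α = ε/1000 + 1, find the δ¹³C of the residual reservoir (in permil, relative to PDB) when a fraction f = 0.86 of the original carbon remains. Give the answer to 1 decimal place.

-21.7 permil

δ₀ = (0.01100570/0.01124000 − 1)×1000 = (0.979155 − 1)×1000 = -20.845 permil
α − 1 = ε/1000 = 0.0060
f^(α−1) = 0.86^(0.0060) = 0.999095
δ_res = (-20.845 + 1000) × 0.999095 − 1000 = 978.269 − 1000 = -21.73 permil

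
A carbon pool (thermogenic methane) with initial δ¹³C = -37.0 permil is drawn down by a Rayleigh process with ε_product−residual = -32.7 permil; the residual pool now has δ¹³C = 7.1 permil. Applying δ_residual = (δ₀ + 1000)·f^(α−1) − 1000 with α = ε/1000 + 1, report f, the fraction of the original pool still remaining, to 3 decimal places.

α − 1 = ε/1000 = -0.0327
(δ_res + 1000)/(δ₀ + 1000) = (7.1 + 1000)/(-37.0 + 1000) = 1007.1/963.0 = 1.045794
f = 1.045794^(1/-0.0327) = exp(ln(1.045794)/-0.0327) = exp(0.04478/-0.0327)
f = exp(-1.3693) = 0.2543

0.254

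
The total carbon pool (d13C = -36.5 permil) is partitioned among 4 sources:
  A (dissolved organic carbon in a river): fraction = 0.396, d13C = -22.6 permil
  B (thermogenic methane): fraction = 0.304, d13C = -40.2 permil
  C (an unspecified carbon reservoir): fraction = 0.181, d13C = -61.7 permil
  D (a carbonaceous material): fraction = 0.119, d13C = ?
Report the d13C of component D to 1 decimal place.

-35.0 permil

Isotope mass balance: δ_bulk = Σ fᵢ·δᵢ.
-36.5 = 0.396×(-22.6) + 0.304×(-40.2) + 0.181×(-61.7) + 0.119×δ_D
0.119·δ_D = -36.5 − (-32.338) = -4.162
δ_D = -4.162 / 0.119 = -34.97 permil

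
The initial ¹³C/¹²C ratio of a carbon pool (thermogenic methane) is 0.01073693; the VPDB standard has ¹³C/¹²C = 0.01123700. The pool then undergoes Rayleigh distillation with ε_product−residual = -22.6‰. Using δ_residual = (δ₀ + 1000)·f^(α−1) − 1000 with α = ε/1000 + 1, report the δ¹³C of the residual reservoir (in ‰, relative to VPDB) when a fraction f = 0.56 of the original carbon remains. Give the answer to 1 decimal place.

-31.9‰

δ₀ = (0.01073693/0.01123700 − 1)×1000 = (0.955498 − 1)×1000 = -44.502‰
α − 1 = ε/1000 = -0.0226
f^(α−1) = 0.56^(-0.0226) = 1.013190
δ_res = (-44.502 + 1000) × 1.013190 − 1000 = 968.101 − 1000 = -31.90‰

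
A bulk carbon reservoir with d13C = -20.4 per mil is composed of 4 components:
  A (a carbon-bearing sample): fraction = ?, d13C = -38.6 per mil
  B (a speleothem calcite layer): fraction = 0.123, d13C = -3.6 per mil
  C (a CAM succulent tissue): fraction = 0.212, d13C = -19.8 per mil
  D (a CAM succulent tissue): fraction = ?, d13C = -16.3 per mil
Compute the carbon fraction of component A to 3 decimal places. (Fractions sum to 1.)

0.221

Let f_A and f_D be the unknown fractions; fractions sum to 1 so f_A + f_D = 0.665.
Mass balance: Σ fᵢ·δᵢ = δ_bulk ⇒ f_A·(-38.6) + f_D·(-16.3) = -20.4 − (-4.640) = -15.760
Substitute f_D = 0.665 − f_A:
f_A·(-38.6 − -16.3) = -15.760 − 0.665×(-16.3) = -4.920
f_A = -4.920 / -22.3 = 0.2206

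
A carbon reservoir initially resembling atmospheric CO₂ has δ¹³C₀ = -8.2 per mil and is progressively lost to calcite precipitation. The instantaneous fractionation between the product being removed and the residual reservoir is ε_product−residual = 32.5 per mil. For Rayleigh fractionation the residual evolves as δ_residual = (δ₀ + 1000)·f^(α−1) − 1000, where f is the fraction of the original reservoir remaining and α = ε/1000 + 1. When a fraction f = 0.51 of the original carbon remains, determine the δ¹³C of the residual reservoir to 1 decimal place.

Rayleigh residual: δ_res = (δ₀ + 1000)·f^(α−1) − 1000
α = ε/1000 + 1 = 1.03250, so α − 1 = 0.03250
f^(α−1) = 0.51^(0.03250) = 0.978354
δ_res = (-8.2 + 1000) × 0.978354 − 1000 = 970.332 − 1000 = -29.67 per mil

-29.7 per mil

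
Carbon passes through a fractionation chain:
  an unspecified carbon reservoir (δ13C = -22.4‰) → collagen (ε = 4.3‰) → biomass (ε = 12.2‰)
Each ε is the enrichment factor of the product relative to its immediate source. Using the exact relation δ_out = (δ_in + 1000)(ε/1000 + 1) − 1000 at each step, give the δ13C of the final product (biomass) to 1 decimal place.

step 1: δ = (-22.40 + 1000)·(4.3/1000 + 1) − 1000 = -18.20‰
step 2: δ = (-18.20 + 1000)·(12.2/1000 + 1) − 1000 = -6.22‰

-6.2‰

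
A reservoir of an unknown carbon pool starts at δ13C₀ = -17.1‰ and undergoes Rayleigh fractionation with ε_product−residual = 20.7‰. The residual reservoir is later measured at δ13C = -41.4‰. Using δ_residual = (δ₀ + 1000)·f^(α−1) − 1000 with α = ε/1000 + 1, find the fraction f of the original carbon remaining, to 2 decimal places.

0.30

α − 1 = ε/1000 = 0.0207
(δ_res + 1000)/(δ₀ + 1000) = (-41.4 + 1000)/(-17.1 + 1000) = 958.6/982.9 = 0.975277
f = 0.975277^(1/0.0207) = exp(ln(0.975277)/0.0207) = exp(-0.02503/0.0207)
f = exp(-1.2093) = 0.2984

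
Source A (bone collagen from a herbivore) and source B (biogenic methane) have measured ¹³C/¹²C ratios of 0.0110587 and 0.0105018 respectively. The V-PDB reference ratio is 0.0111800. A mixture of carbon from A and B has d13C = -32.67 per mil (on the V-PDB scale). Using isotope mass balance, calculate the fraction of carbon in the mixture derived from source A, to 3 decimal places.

0.562

δ_A = (0.0110587/0.0111800 − 1)×1000 = (0.989150 − 1)×1000 = -10.850 per mil
δ_B = (0.0105018/0.0111800 − 1)×1000 = (0.939338 − 1)×1000 = -60.662 per mil
f_A = (δ_mix − δ_B)/(δ_A − δ_B) = (-32.67 − (-60.662))/(-10.850 − (-60.662))
f_A = 27.992 / 49.812 = 0.5619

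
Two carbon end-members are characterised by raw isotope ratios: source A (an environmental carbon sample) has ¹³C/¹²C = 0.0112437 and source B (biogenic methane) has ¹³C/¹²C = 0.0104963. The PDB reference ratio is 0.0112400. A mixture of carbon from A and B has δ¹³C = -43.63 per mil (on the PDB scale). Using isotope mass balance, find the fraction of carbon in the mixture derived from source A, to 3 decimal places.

0.339

δ_A = (0.0112437/0.0112400 − 1)×1000 = (1.000329 − 1)×1000 = 0.329 per mil
δ_B = (0.0104963/0.0112400 − 1)×1000 = (0.933835 − 1)×1000 = -66.165 per mil
f_A = (δ_mix − δ_B)/(δ_A − δ_B) = (-43.63 − (-66.165))/(0.329 − (-66.165))
f_A = 22.535 / 66.495 = 0.3389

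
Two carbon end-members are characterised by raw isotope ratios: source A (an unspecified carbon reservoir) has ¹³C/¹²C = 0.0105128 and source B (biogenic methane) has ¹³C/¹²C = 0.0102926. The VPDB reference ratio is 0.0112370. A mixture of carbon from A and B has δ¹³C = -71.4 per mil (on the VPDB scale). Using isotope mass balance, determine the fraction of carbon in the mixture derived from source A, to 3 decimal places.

0.645

δ_A = (0.0105128/0.0112370 − 1)×1000 = (0.935552 − 1)×1000 = -64.448 per mil
δ_B = (0.0102926/0.0112370 − 1)×1000 = (0.915956 − 1)×1000 = -84.044 per mil
f_A = (δ_mix − δ_B)/(δ_A − δ_B) = (-71.4 − (-84.044))/(-64.448 − (-84.044))
f_A = 12.644 / 19.596 = 0.6452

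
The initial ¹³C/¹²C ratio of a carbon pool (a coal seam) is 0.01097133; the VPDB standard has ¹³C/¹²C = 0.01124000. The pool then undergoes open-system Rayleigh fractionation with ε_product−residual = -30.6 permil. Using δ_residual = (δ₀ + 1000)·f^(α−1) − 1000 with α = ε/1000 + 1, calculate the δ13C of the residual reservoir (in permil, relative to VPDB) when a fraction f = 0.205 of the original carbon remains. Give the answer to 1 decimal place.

24.6 permil

δ₀ = (0.01097133/0.01124000 − 1)×1000 = (0.976097 − 1)×1000 = -23.903 permil
α − 1 = ε/1000 = -0.0306
f^(α−1) = 0.205^(-0.0306) = 1.049688
δ_res = (-23.903 + 1000) × 1.049688 − 1000 = 1024.598 − 1000 = 24.60 permil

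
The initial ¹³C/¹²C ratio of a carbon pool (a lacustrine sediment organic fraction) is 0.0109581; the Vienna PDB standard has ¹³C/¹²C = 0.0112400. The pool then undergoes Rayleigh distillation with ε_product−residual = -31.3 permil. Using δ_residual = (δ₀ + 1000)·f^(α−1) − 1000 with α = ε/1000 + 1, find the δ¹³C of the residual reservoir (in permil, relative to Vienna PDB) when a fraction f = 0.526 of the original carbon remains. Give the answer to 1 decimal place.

δ₀ = (0.0109581/0.0112400 − 1)×1000 = (0.974920 − 1)×1000 = -25.080 permil
α − 1 = ε/1000 = -0.0313
f^(α−1) = 0.526^(-0.0313) = 1.020312
δ_res = (-25.080 + 1000) × 1.020312 − 1000 = 994.723 − 1000 = -5.28 permil

-5.3 permil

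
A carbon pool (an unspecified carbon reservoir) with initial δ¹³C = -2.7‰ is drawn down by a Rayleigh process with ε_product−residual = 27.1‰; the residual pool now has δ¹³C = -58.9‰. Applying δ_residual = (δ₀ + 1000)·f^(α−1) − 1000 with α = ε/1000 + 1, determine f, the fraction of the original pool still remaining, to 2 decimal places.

α − 1 = ε/1000 = 0.0271
(δ_res + 1000)/(δ₀ + 1000) = (-58.9 + 1000)/(-2.7 + 1000) = 941.1/997.3 = 0.943648
f = 0.943648^(1/0.0271) = exp(ln(0.943648)/0.0271) = exp(-0.05800/0.0271)
f = exp(-2.1403) = 0.1176

0.12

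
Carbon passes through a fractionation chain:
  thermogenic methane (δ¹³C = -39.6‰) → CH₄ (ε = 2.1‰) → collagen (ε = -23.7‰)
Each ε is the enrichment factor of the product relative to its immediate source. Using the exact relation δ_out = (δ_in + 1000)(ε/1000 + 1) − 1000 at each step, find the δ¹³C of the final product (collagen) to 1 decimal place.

step 1: δ = (-39.60 + 1000)·(2.1/1000 + 1) − 1000 = -37.58‰
step 2: δ = (-37.58 + 1000)·(-23.7/1000 + 1) − 1000 = -60.39‰

-60.4‰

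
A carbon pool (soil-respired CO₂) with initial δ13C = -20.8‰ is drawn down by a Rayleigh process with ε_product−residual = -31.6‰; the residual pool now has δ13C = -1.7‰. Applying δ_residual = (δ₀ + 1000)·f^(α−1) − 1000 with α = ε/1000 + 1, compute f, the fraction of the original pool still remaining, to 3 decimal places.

α − 1 = ε/1000 = -0.0316
(δ_res + 1000)/(δ₀ + 1000) = (-1.7 + 1000)/(-20.8 + 1000) = 998.3/979.2 = 1.019506
f = 1.019506^(1/-0.0316) = exp(ln(1.019506)/-0.0316) = exp(0.01932/-0.0316)
f = exp(-0.6113) = 0.5426

0.543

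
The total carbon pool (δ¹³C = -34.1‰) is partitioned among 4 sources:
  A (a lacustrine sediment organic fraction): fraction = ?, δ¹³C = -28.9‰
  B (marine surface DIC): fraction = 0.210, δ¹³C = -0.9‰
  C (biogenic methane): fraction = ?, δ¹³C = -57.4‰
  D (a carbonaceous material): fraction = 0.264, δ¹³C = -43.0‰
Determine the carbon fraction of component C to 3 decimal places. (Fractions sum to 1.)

Let f_C and f_A be the unknown fractions; fractions sum to 1 so f_C + f_A = 0.526.
Mass balance: Σ fᵢ·δᵢ = δ_bulk ⇒ f_C·(-57.4) + f_A·(-28.9) = -34.1 − (-11.541) = -22.559
Substitute f_A = 0.526 − f_C:
f_C·(-57.4 − -28.9) = -22.559 − 0.526×(-28.9) = -7.358
f_C = -7.358 / -28.5 = 0.2582

0.258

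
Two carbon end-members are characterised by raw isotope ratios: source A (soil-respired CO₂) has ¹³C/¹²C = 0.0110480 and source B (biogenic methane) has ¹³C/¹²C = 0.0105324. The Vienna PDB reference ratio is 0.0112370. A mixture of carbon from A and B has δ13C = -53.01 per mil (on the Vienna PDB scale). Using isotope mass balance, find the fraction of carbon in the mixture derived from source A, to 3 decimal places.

δ_A = (0.0110480/0.0112370 − 1)×1000 = (0.983181 − 1)×1000 = -16.819 per mil
δ_B = (0.0105324/0.0112370 − 1)×1000 = (0.937296 − 1)×1000 = -62.704 per mil
f_A = (δ_mix − δ_B)/(δ_A − δ_B) = (-53.01 − (-62.704))/(-16.819 − (-62.704))
f_A = 9.694 / 45.884 = 0.2113

0.211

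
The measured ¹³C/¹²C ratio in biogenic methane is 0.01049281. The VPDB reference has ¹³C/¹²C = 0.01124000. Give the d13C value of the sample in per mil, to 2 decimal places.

d13C = (R_sample / R_standard − 1) × 1000
R_sample / R_standard = 0.01049281 / 0.01124000 = 0.933524
d13C = (0.933524 − 1) × 1000 = -66.476 per mil

-66.48 per mil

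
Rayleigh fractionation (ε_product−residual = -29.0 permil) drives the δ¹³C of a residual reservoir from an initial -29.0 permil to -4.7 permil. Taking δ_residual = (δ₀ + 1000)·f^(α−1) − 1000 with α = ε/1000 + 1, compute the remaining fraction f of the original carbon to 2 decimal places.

0.43

α − 1 = ε/1000 = -0.0290
(δ_res + 1000)/(δ₀ + 1000) = (-4.7 + 1000)/(-29.0 + 1000) = 995.3/971.0 = 1.025026
f = 1.025026^(1/-0.0290) = exp(ln(1.025026)/-0.0290) = exp(0.02472/-0.0290)
f = exp(-0.8523) = 0.4264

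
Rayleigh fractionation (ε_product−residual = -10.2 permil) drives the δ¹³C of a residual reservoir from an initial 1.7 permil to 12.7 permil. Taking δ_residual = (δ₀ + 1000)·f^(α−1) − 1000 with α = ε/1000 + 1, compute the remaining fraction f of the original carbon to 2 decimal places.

α − 1 = ε/1000 = -0.0102
(δ_res + 1000)/(δ₀ + 1000) = (12.7 + 1000)/(1.7 + 1000) = 1012.7/1001.7 = 1.010981
f = 1.010981^(1/-0.0102) = exp(ln(1.010981)/-0.0102) = exp(0.01092/-0.0102)
f = exp(-1.0707) = 0.3428

0.34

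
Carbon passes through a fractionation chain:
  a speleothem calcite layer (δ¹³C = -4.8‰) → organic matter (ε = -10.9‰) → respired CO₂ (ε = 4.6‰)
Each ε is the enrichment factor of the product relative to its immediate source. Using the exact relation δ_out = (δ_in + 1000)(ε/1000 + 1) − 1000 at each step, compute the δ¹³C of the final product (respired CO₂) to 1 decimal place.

-11.1‰

step 1: δ = (-4.80 + 1000)·(-10.9/1000 + 1) − 1000 = -15.65‰
step 2: δ = (-15.65 + 1000)·(4.6/1000 + 1) − 1000 = -11.12‰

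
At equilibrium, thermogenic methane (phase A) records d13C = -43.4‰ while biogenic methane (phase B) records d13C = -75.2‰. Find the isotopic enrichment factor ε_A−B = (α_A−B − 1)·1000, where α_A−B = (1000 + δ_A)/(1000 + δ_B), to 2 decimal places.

34.39‰

α_A−B = (1000 + -43.4) / (1000 + -75.2) = 956.6 / 924.8 = 1.034386
ε_A−B = (1.034386 − 1) × 1000 = 34.386‰
(The approximation ε ≈ δ_A − δ_B would give 31.8‰.)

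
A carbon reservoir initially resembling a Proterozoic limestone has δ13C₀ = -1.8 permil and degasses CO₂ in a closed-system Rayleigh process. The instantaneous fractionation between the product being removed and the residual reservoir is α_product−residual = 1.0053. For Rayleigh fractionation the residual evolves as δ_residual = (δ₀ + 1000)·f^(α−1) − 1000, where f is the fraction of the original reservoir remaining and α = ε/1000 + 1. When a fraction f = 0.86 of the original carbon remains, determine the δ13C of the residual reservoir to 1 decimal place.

Rayleigh residual: δ_res = (δ₀ + 1000)·f^(α−1) − 1000
α − 1 = 0.00530
f^(α−1) = 0.86^(0.00530) = 0.999201
δ_res = (-1.8 + 1000) × 0.999201 − 1000 = 997.402 − 1000 = -2.60 permil

-2.6 permil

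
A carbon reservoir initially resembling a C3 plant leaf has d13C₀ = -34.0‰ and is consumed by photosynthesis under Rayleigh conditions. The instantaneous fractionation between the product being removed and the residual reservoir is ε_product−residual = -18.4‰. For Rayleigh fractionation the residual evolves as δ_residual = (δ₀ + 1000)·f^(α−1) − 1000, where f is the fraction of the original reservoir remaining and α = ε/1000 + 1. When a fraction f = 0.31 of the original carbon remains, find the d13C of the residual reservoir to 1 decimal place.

-13.0‰

Rayleigh residual: δ_res = (δ₀ + 1000)·f^(α−1) − 1000
α = ε/1000 + 1 = 0.98160, so α − 1 = -0.01840
f^(α−1) = 0.31^(-0.01840) = 1.021784
δ_res = (-34.0 + 1000) × 1.021784 − 1000 = 987.043 − 1000 = -12.96‰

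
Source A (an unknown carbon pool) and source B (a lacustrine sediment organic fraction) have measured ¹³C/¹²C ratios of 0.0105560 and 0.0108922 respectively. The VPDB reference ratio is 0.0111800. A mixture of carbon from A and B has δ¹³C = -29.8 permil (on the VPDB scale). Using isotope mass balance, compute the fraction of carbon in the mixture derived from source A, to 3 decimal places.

δ_A = (0.0105560/0.0111800 − 1)×1000 = (0.944186 − 1)×1000 = -55.814 permil
δ_B = (0.0108922/0.0111800 − 1)×1000 = (0.974258 − 1)×1000 = -25.742 permil
f_A = (δ_mix − δ_B)/(δ_A − δ_B) = (-29.8 − (-25.742))/(-55.814 − (-25.742))
f_A = -4.058 / -30.072 = 0.1349

0.135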